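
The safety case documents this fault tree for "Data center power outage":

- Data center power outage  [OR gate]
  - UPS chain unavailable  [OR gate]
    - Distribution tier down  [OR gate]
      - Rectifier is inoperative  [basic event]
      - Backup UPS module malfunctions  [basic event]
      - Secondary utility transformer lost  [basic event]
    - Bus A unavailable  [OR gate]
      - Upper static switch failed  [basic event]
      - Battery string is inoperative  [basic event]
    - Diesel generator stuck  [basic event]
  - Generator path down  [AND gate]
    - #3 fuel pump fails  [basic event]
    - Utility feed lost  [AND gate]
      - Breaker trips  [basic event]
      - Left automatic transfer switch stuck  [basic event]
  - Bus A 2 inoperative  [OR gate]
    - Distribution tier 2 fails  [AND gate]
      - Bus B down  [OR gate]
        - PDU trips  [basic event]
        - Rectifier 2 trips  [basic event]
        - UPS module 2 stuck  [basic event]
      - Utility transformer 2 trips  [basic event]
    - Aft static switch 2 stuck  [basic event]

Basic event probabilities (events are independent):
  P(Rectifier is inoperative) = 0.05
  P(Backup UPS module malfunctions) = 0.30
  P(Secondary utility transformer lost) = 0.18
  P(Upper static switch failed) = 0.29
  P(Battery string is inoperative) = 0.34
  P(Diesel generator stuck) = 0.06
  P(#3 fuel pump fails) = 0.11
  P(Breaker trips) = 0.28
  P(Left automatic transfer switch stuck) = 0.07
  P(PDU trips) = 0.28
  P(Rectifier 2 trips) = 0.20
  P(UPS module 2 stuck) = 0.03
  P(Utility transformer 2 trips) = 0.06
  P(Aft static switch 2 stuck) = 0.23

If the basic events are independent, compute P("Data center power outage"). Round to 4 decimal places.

0.8203

P(Distribution tier down) [OR] = 1 − (1−0.05) × (1−0.30) × (1−0.18) = 0.454700
P(Bus A unavailable) [OR] = 1 − (1−0.29) × (1−0.34) = 0.531400
P(UPS chain unavailable) [OR] = 1 − (1−0.454700) × (1−0.531400) × (1−0.06) = 0.759804
P(Utility feed lost) [AND] = 0.28 × 0.07 = 0.019600
P(Generator path down) [AND] = 0.11 × 0.019600 = 0.002156
P(Bus B down) [OR] = 1 − (1−0.28) × (1−0.20) × (1−0.03) = 0.441280
P(Distribution tier 2 fails) [AND] = 0.441280 × 0.06 = 0.026477
P(Bus A 2 inoperative) [OR] = 1 − (1−0.026477) × (1−0.23) = 0.250387
P(Data center power outage) [OR] = 1 − (1−0.759804) × (1−0.002156) × (1−0.250387) = 0.820334
Rounded to 4 decimal places: P(Data center power outage) ≈ 0.8203.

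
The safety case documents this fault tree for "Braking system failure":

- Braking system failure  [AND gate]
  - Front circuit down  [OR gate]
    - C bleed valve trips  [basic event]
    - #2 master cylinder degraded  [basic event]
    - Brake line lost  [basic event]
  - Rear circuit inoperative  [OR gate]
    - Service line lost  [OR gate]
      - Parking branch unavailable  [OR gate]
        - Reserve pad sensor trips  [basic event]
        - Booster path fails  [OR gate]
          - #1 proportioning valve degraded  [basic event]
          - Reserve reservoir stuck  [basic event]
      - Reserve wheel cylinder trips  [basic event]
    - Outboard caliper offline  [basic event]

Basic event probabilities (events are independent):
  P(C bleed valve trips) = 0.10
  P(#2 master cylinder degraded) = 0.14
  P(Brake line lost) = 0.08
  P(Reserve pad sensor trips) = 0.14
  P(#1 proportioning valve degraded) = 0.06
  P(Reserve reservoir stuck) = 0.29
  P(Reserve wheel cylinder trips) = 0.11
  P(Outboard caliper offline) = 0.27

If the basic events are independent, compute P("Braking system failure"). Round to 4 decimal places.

P(Front circuit down) [OR] = 1 − (1−0.10) × (1−0.14) × (1−0.08) = 0.287920
P(Booster path fails) [OR] = 1 − (1−0.06) × (1−0.29) = 0.332600
P(Parking branch unavailable) [OR] = 1 − (1−0.14) × (1−0.332600) = 0.426036
P(Service line lost) [OR] = 1 − (1−0.426036) × (1−0.11) = 0.489172
P(Rear circuit inoperative) [OR] = 1 − (1−0.489172) × (1−0.27) = 0.627096
P(Braking system failure) [AND] = 0.287920 × 0.627096 = 0.180553
Rounded to 4 decimal places: P(Braking system failure) ≈ 0.1806.

0.1806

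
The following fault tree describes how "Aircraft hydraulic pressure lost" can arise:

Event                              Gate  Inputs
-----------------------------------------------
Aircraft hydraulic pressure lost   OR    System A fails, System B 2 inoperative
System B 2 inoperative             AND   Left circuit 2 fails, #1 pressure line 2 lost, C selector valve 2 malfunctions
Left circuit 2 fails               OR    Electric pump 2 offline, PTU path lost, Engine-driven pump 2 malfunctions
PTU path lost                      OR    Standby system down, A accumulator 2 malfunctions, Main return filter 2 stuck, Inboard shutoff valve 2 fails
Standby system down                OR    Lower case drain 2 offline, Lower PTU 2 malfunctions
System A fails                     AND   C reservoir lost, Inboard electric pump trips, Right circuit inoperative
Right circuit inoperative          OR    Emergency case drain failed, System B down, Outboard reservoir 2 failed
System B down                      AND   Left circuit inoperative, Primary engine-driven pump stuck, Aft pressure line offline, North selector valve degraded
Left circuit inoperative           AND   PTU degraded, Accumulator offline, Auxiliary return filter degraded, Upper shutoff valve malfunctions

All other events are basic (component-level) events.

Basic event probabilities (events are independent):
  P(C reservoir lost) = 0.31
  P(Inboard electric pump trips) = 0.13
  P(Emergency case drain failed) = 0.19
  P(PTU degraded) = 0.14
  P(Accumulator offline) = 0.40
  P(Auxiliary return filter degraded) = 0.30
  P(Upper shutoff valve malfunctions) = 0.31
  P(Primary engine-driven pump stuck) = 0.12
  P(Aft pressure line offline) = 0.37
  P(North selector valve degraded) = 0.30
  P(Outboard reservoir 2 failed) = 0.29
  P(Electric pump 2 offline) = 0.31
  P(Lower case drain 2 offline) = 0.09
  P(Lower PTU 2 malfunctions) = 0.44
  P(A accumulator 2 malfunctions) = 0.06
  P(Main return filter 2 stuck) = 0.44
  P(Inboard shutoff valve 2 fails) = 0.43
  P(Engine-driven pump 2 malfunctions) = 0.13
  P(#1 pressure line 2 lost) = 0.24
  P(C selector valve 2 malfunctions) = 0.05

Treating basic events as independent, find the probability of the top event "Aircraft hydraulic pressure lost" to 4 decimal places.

P(Left circuit inoperative) [AND] = 0.14 × 0.40 × 0.30 × 0.31 = 0.005208
P(System B down) [AND] = 0.005208 × 0.12 × 0.37 × 0.30 = 0.000069
P(Right circuit inoperative) [OR] = 1 − (1−0.19) × (1−0.000069) × (1−0.29) = 0.424940
P(System A fails) [AND] = 0.31 × 0.13 × 0.424940 = 0.017125
P(Standby system down) [OR] = 1 − (1−0.09) × (1−0.44) = 0.490400
P(PTU path lost) [OR] = 1 − (1−0.490400) × (1−0.06) × (1−0.44) × (1−0.43) = 0.847096
P(Left circuit 2 fails) [OR] = 1 − (1−0.31) × (1−0.847096) × (1−0.13) = 0.908212
P(System B 2 inoperative) [AND] = 0.908212 × 0.24 × 0.05 = 0.010899
P(Aircraft hydraulic pressure lost) [OR] = 1 − (1−0.017125) × (1−0.010899) = 0.027837
Rounded to 4 decimal places: P(Aircraft hydraulic pressure lost) ≈ 0.0278.

0.0278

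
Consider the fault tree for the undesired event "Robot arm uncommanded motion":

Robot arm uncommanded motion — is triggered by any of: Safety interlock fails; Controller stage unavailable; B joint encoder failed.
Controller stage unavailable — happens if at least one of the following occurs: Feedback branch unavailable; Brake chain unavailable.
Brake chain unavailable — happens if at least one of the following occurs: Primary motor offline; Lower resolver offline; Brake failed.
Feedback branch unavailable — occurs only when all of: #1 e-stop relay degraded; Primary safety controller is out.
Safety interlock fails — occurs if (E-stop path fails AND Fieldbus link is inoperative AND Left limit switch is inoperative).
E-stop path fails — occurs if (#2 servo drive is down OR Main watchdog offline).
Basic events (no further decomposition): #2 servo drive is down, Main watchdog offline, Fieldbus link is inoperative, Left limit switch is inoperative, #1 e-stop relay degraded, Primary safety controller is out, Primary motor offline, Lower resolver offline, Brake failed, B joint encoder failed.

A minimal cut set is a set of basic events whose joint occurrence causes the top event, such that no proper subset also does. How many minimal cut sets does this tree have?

7

E-stop path fails [OR]: union of children's cut sets → 2 cut set(s).
Safety interlock fails [AND]: one cut set from each child combined → 2 × 1 × 1 = 2 cut set(s).
Feedback branch unavailable [AND]: one cut set from each child combined → 1 × 1 = 1 cut set(s).
Brake chain unavailable [OR]: union of children's cut sets → 3 cut set(s).
Controller stage unavailable [OR]: union of children's cut sets → 4 cut set(s).
Robot arm uncommanded motion [OR]: union of children's cut sets → 7 cut set(s).
Minimal cut sets: {#2 servo drive is down, Fieldbus link is inoperative, Left limit switch is inoperative}; {Fieldbus link is inoperative, Left limit switch is inoperative, Main watchdog offline}; {#1 e-stop relay degraded, Primary safety controller is out}; {Primary motor offline}; {Lower resolver offline}; {Brake failed}; {B joint encoder failed}.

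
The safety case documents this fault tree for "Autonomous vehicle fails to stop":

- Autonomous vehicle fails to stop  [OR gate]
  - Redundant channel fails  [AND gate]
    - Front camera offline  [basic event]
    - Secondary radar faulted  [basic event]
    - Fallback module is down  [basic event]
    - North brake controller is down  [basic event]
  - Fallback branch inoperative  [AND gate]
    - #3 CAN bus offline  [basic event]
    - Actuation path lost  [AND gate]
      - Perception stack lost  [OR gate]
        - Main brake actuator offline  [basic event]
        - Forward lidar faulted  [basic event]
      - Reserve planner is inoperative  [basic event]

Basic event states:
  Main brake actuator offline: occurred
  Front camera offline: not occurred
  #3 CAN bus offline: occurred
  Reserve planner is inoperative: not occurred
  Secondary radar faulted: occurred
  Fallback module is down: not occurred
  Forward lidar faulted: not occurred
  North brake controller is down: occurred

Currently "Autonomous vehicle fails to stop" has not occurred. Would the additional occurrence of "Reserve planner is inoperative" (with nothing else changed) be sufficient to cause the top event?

Counterfactual: set "Reserve planner is inoperative" to occurred.
Redundant channel fails [AND]: Front camera offline=not, Secondary radar faulted=occurs, Fallback module is down=not, North brake controller is down=occurs → not all inputs occur → does not occur.
Perception stack lost [OR]: Main brake actuator offline=occurs, Forward lidar faulted=not → at least one input occurs → occurs.
Actuation path lost [AND]: Perception stack lost=occurs, Reserve planner is inoperative=occurs → all inputs occur → occurs.
Fallback branch inoperative [AND]: #3 CAN bus offline=occurs, Actuation path lost=occurs → all inputs occur → occurs.
Autonomous vehicle fails to stop [OR]: Redundant channel fails=not, Fallback branch inoperative=occurs → at least one input occurs → occurs.

Yes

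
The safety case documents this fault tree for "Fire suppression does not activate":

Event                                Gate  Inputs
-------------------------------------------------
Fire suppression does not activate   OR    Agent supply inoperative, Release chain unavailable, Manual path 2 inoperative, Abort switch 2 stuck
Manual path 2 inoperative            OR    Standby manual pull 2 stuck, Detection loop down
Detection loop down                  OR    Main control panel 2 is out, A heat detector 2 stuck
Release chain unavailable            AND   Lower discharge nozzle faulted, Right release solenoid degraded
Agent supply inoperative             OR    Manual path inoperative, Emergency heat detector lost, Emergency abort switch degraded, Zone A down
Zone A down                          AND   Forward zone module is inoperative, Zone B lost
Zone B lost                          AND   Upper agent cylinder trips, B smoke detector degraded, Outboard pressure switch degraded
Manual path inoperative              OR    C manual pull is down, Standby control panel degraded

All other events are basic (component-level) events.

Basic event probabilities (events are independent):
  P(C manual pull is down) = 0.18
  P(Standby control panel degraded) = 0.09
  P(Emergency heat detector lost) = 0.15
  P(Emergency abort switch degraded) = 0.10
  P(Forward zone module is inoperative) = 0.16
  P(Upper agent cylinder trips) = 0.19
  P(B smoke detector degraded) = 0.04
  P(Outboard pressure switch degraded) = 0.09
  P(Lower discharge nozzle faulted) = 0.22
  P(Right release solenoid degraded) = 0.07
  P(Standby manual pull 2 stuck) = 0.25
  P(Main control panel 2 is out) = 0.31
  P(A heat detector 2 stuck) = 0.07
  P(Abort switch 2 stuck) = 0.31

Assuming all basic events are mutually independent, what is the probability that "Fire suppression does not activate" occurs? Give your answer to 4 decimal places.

P(Manual path inoperative) [OR] = 1 − (1−0.18) × (1−0.09) = 0.253800
P(Zone B lost) [AND] = 0.19 × 0.04 × 0.09 = 0.000684
P(Zone A down) [AND] = 0.16 × 0.000684 = 0.000109
P(Agent supply inoperative) [OR] = 1 − (1−0.253800) × (1−0.15) × (1−0.10) × (1−0.000109) = 0.429219
P(Release chain unavailable) [AND] = 0.22 × 0.07 = 0.015400
P(Detection loop down) [OR] = 1 − (1−0.31) × (1−0.07) = 0.358300
P(Manual path 2 inoperative) [OR] = 1 − (1−0.25) × (1−0.358300) = 0.518725
P(Fire suppression does not activate) [OR] = 1 − (1−0.429219) × (1−0.015400) × (1−0.518725) × (1−0.31) = 0.813374
Rounded to 4 decimal places: P(Fire suppression does not activate) ≈ 0.8134.

0.8134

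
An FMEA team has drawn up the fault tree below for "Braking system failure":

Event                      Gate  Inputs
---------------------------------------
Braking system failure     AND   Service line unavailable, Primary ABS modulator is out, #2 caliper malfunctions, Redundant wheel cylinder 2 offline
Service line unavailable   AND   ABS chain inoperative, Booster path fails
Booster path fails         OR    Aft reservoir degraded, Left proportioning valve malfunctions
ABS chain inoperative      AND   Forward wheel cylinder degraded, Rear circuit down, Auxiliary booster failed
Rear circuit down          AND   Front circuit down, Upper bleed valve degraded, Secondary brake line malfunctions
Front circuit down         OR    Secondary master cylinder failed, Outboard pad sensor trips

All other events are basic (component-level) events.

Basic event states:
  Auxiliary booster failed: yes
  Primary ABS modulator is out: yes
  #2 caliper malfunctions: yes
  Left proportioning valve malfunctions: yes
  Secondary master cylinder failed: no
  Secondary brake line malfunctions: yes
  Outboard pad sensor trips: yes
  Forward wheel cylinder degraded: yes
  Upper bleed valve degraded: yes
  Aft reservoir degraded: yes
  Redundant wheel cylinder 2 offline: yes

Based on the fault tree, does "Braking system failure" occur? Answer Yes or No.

Yes

Front circuit down [OR]: Secondary master cylinder failed=not, Outboard pad sensor trips=occurs → at least one input occurs → occurs.
Rear circuit down [AND]: Front circuit down=occurs, Upper bleed valve degraded=occurs, Secondary brake line malfunctions=occurs → all inputs occur → occurs.
ABS chain inoperative [AND]: Forward wheel cylinder degraded=occurs, Rear circuit down=occurs, Auxiliary booster failed=occurs → all inputs occur → occurs.
Booster path fails [OR]: Aft reservoir degraded=occurs, Left proportioning valve malfunctions=occurs → at least one input occurs → occurs.
Service line unavailable [AND]: ABS chain inoperative=occurs, Booster path fails=occurs → all inputs occur → occurs.
Braking system failure [AND]: Service line unavailable=occurs, Primary ABS modulator is out=occurs, #2 caliper malfunctions=occurs, Redundant wheel cylinder 2 offline=occurs → all inputs occur → occurs.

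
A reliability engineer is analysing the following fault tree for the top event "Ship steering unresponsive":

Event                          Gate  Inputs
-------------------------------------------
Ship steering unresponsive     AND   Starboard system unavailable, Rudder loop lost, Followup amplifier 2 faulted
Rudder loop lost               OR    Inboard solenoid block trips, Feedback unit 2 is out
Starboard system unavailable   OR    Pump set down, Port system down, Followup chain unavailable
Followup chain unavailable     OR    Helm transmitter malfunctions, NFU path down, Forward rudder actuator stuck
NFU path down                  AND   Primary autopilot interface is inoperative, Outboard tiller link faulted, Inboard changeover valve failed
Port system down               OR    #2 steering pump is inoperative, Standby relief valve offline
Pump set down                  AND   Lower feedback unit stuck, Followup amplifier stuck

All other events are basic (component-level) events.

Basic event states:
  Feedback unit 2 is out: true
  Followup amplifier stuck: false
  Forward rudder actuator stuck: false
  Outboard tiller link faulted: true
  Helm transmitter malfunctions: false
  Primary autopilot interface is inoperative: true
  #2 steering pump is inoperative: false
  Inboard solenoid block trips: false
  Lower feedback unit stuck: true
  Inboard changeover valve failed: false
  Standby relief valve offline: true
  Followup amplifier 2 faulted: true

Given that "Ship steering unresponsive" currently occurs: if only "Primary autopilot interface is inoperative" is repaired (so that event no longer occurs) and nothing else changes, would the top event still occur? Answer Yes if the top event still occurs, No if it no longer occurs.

Yes

Counterfactual: set "Primary autopilot interface is inoperative" to not occurred.
Pump set down [AND]: Lower feedback unit stuck=occurs, Followup amplifier stuck=not → not all inputs occur → does not occur.
Port system down [OR]: #2 steering pump is inoperative=not, Standby relief valve offline=occurs → at least one input occurs → occurs.
NFU path down [AND]: Primary autopilot interface is inoperative=not, Outboard tiller link faulted=occurs, Inboard changeover valve failed=not → not all inputs occur → does not occur.
Followup chain unavailable [OR]: Helm transmitter malfunctions=not, NFU path down=not, Forward rudder actuator stuck=not → no input occurs → does not occur.
Starboard system unavailable [OR]: Pump set down=not, Port system down=occurs, Followup chain unavailable=not → at least one input occurs → occurs.
Rudder loop lost [OR]: Inboard solenoid block trips=not, Feedback unit 2 is out=occurs → at least one input occurs → occurs.
Ship steering unresponsive [AND]: Starboard system unavailable=occurs, Rudder loop lost=occurs, Followup amplifier 2 faulted=occurs → all inputs occur → occurs.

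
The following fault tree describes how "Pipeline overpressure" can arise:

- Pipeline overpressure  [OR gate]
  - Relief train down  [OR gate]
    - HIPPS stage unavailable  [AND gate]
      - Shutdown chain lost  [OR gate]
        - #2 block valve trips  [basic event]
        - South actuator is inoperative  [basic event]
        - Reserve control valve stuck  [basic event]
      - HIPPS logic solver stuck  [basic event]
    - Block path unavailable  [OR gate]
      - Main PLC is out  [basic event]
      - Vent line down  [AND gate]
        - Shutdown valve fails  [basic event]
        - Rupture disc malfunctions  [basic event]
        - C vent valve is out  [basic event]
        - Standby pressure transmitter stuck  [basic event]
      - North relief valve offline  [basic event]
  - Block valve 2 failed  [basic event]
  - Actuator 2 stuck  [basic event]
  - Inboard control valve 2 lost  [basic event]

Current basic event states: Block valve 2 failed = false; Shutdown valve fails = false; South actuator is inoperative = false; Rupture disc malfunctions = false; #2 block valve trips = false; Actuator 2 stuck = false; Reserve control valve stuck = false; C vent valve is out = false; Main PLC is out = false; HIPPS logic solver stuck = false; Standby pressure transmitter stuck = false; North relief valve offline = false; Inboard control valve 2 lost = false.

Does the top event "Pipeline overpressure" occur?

Shutdown chain lost [OR]: #2 block valve trips=not, South actuator is inoperative=not, Reserve control valve stuck=not → no input occurs → does not occur.
HIPPS stage unavailable [AND]: Shutdown chain lost=not, HIPPS logic solver stuck=not → not all inputs occur → does not occur.
Vent line down [AND]: Shutdown valve fails=not, Rupture disc malfunctions=not, C vent valve is out=not, Standby pressure transmitter stuck=not → not all inputs occur → does not occur.
Block path unavailable [OR]: Main PLC is out=not, Vent line down=not, North relief valve offline=not → no input occurs → does not occur.
Relief train down [OR]: HIPPS stage unavailable=not, Block path unavailable=not → no input occurs → does not occur.
Pipeline overpressure [OR]: Relief train down=not, Block valve 2 failed=not, Actuator 2 stuck=not, Inboard control valve 2 lost=not → no input occurs → does not occur.

No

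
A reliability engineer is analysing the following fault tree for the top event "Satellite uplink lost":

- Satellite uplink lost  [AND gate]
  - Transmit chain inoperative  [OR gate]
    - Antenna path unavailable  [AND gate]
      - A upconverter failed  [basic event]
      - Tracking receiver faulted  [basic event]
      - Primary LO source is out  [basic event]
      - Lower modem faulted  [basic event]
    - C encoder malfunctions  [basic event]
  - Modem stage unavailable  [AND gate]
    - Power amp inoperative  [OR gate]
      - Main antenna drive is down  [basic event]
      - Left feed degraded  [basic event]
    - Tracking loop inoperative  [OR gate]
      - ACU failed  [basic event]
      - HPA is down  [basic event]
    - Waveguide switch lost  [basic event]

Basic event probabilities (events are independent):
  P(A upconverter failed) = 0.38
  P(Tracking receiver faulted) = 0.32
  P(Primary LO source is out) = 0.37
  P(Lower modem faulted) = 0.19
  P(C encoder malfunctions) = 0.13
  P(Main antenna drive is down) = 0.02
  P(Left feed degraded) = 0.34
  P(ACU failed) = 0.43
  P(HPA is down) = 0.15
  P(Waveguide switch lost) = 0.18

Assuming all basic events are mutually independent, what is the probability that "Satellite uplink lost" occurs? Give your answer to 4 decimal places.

0.0045

P(Antenna path unavailable) [AND] = 0.38 × 0.32 × 0.37 × 0.19 = 0.008548
P(Transmit chain inoperative) [OR] = 1 − (1−0.008548) × (1−0.13) = 0.137437
P(Power amp inoperative) [OR] = 1 − (1−0.02) × (1−0.34) = 0.353200
P(Tracking loop inoperative) [OR] = 1 − (1−0.43) × (1−0.15) = 0.515500
P(Modem stage unavailable) [AND] = 0.353200 × 0.515500 × 0.18 = 0.032773
P(Satellite uplink lost) [AND] = 0.137437 × 0.032773 = 0.004504
Rounded to 4 decimal places: P(Satellite uplink lost) ≈ 0.0045.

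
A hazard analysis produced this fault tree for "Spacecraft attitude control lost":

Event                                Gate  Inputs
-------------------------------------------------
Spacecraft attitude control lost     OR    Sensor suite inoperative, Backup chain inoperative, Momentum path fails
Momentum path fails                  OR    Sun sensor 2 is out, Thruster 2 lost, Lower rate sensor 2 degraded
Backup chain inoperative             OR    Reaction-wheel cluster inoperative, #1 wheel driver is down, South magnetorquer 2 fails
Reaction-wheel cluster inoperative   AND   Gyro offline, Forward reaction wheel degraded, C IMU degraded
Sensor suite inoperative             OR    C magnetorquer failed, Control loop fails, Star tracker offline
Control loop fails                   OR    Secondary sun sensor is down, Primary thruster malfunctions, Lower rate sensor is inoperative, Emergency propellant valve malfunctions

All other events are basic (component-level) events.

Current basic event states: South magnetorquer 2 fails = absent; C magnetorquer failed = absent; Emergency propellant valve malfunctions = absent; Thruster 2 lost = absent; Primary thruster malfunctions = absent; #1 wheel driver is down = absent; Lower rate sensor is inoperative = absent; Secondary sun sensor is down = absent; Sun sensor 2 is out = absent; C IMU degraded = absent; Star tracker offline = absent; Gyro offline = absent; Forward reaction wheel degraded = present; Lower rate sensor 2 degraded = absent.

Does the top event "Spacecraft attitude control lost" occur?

Control loop fails [OR]: Secondary sun sensor is down=not, Primary thruster malfunctions=not, Lower rate sensor is inoperative=not, Emergency propellant valve malfunctions=not → no input occurs → does not occur.
Sensor suite inoperative [OR]: C magnetorquer failed=not, Control loop fails=not, Star tracker offline=not → no input occurs → does not occur.
Reaction-wheel cluster inoperative [AND]: Gyro offline=not, Forward reaction wheel degraded=occurs, C IMU degraded=not → not all inputs occur → does not occur.
Backup chain inoperative [OR]: Reaction-wheel cluster inoperative=not, #1 wheel driver is down=not, South magnetorquer 2 fails=not → no input occurs → does not occur.
Momentum path fails [OR]: Sun sensor 2 is out=not, Thruster 2 lost=not, Lower rate sensor 2 degraded=not → no input occurs → does not occur.
Spacecraft attitude control lost [OR]: Sensor suite inoperative=not, Backup chain inoperative=not, Momentum path fails=not → no input occurs → does not occur.

No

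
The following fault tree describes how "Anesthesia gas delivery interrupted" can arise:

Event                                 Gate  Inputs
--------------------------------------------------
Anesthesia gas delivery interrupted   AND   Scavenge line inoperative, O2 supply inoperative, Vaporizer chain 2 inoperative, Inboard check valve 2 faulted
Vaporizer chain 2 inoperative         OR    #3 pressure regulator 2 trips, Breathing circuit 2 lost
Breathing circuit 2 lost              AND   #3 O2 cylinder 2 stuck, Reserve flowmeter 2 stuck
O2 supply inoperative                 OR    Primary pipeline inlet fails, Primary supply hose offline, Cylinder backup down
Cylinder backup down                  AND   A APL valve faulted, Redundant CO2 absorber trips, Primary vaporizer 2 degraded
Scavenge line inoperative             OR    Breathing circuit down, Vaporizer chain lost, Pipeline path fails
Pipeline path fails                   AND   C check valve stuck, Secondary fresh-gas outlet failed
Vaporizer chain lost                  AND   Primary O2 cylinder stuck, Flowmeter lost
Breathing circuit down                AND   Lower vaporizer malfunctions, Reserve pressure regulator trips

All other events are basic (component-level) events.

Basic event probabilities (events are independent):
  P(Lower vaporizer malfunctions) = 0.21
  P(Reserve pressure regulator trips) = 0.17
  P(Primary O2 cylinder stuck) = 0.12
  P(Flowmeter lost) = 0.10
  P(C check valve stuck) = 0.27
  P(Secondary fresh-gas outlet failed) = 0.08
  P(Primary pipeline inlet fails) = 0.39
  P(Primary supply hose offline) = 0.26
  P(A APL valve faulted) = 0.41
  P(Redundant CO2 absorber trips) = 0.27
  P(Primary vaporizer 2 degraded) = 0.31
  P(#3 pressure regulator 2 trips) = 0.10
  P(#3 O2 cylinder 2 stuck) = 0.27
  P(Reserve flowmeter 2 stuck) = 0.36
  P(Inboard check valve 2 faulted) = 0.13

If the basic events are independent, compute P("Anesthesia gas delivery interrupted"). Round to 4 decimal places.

0.0009

P(Breathing circuit down) [AND] = 0.21 × 0.17 = 0.035700
P(Vaporizer chain lost) [AND] = 0.12 × 0.10 = 0.012000
P(Pipeline path fails) [AND] = 0.27 × 0.08 = 0.021600
P(Scavenge line inoperative) [OR] = 1 − (1−0.035700) × (1−0.012000) × (1−0.021600) = 0.067851
P(Cylinder backup down) [AND] = 0.41 × 0.27 × 0.31 = 0.034317
P(O2 supply inoperative) [OR] = 1 − (1−0.39) × (1−0.26) × (1−0.034317) = 0.564091
P(Breathing circuit 2 lost) [AND] = 0.27 × 0.36 = 0.097200
P(Vaporizer chain 2 inoperative) [OR] = 1 − (1−0.10) × (1−0.097200) = 0.187480
P(Anesthesia gas delivery interrupted) [AND] = 0.067851 × 0.564091 × 0.187480 × 0.13 = 0.000933
Rounded to 4 decimal places: P(Anesthesia gas delivery interrupted) ≈ 0.0009.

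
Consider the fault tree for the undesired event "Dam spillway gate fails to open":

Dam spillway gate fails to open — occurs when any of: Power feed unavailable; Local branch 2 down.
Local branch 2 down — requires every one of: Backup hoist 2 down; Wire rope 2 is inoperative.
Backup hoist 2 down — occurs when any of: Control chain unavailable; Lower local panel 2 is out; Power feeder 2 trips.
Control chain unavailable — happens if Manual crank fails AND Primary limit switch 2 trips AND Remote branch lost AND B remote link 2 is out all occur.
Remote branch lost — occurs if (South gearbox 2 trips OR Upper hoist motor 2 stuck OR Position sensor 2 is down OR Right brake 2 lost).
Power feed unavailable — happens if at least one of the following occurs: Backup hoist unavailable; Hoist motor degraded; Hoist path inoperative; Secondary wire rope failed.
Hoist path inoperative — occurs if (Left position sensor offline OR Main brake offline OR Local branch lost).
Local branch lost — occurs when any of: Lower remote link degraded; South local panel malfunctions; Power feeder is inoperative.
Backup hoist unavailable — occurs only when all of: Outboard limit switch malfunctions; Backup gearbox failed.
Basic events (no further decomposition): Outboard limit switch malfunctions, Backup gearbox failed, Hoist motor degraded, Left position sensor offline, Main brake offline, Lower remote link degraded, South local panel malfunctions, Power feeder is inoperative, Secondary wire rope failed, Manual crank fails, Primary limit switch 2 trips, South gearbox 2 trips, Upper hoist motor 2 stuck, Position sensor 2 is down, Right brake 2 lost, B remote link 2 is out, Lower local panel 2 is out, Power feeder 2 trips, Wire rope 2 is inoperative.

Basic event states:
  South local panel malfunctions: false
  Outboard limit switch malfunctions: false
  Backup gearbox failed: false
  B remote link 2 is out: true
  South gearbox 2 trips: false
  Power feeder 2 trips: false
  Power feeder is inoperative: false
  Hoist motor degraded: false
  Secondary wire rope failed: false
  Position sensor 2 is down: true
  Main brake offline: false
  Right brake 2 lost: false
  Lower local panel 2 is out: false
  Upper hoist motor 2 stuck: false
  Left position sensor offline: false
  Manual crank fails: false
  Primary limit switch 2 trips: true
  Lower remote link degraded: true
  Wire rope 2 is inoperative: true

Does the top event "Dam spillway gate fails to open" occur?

Yes

Backup hoist unavailable [AND]: Outboard limit switch malfunctions=not, Backup gearbox failed=not → not all inputs occur → does not occur.
Local branch lost [OR]: Lower remote link degraded=occurs, South local panel malfunctions=not, Power feeder is inoperative=not → at least one input occurs → occurs.
Hoist path inoperative [OR]: Left position sensor offline=not, Main brake offline=not, Local branch lost=occurs → at least one input occurs → occurs.
Power feed unavailable [OR]: Backup hoist unavailable=not, Hoist motor degraded=not, Hoist path inoperative=occurs, Secondary wire rope failed=not → at least one input occurs → occurs.
Remote branch lost [OR]: South gearbox 2 trips=not, Upper hoist motor 2 stuck=not, Position sensor 2 is down=occurs, Right brake 2 lost=not → at least one input occurs → occurs.
Control chain unavailable [AND]: Manual crank fails=not, Primary limit switch 2 trips=occurs, Remote branch lost=occurs, B remote link 2 is out=occurs → not all inputs occur → does not occur.
Backup hoist 2 down [OR]: Control chain unavailable=not, Lower local panel 2 is out=not, Power feeder 2 trips=not → no input occurs → does not occur.
Local branch 2 down [AND]: Backup hoist 2 down=not, Wire rope 2 is inoperative=occurs → not all inputs occur → does not occur.
Dam spillway gate fails to open [OR]: Power feed unavailable=occurs, Local branch 2 down=not → at least one input occurs → occurs.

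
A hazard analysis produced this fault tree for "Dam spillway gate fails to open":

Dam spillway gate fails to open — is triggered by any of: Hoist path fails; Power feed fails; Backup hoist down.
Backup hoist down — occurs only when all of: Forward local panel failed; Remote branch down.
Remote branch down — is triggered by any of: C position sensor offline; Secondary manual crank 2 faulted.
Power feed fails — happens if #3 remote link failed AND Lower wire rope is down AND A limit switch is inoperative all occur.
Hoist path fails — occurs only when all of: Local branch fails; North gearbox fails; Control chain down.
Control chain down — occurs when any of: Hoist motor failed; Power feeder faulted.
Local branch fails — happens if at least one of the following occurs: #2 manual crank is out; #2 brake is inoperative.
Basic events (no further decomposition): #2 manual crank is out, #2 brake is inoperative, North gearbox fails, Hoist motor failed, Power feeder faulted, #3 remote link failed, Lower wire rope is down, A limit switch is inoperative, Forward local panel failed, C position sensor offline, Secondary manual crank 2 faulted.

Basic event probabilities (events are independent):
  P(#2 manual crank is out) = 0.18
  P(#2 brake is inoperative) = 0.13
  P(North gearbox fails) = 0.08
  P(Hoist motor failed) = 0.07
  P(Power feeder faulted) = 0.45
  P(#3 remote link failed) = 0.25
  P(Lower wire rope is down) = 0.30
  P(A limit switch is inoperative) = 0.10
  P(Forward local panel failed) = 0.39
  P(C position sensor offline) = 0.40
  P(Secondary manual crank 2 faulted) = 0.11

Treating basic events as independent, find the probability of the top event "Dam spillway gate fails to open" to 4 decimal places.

0.1970

P(Local branch fails) [OR] = 1 − (1−0.18) × (1−0.13) = 0.286600
P(Control chain down) [OR] = 1 − (1−0.07) × (1−0.45) = 0.488500
P(Hoist path fails) [AND] = 0.286600 × 0.08 × 0.488500 = 0.011200
P(Power feed fails) [AND] = 0.25 × 0.30 × 0.10 = 0.007500
P(Remote branch down) [OR] = 1 − (1−0.40) × (1−0.11) = 0.466000
P(Backup hoist down) [AND] = 0.39 × 0.466000 = 0.181740
P(Dam spillway gate fails to open) [OR] = 1 − (1−0.011200) × (1−0.007500) × (1−0.181740) = 0.196973
Rounded to 4 decimal places: P(Dam spillway gate fails to open) ≈ 0.1970.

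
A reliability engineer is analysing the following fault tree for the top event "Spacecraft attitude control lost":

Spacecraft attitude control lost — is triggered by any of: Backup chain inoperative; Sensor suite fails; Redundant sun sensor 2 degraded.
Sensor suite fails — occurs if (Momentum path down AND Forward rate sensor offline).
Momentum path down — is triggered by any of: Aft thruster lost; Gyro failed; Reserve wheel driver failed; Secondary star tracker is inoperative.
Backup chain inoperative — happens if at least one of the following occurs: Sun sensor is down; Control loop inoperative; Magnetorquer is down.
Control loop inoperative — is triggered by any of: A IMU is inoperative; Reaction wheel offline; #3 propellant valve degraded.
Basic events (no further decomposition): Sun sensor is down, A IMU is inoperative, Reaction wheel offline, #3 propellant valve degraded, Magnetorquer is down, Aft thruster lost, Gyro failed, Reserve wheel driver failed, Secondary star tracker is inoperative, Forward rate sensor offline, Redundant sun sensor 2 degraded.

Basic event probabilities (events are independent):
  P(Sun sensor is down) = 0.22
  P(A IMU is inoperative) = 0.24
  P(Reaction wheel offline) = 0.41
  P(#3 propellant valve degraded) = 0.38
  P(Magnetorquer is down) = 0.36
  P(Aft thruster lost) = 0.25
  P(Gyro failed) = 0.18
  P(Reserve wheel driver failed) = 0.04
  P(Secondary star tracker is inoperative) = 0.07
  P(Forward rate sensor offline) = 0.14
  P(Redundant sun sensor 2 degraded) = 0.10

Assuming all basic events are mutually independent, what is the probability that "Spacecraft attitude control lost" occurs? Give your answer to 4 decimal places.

P(Control loop inoperative) [OR] = 1 − (1−0.24) × (1−0.41) × (1−0.38) = 0.721992
P(Backup chain inoperative) [OR] = 1 − (1−0.22) × (1−0.721992) × (1−0.36) = 0.861218
P(Momentum path down) [OR] = 1 − (1−0.25) × (1−0.18) × (1−0.04) × (1−0.07) = 0.450928
P(Sensor suite fails) [AND] = 0.450928 × 0.14 = 0.063130
P(Spacecraft attitude control lost) [OR] = 1 − (1−0.861218) × (1−0.063130) × (1−0.10) = 0.882981
Rounded to 4 decimal places: P(Spacecraft attitude control lost) ≈ 0.8830.

0.8830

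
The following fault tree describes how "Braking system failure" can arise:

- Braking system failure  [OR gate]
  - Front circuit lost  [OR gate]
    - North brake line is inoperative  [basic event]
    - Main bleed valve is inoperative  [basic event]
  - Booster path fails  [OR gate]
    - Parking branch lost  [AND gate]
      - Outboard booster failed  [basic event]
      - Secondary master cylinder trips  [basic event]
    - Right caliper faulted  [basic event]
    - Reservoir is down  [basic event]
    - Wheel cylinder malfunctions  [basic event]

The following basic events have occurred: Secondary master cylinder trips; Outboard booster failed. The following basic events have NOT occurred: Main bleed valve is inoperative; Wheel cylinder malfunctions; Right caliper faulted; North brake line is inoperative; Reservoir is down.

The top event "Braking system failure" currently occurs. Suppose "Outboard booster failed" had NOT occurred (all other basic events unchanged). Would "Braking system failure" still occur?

Counterfactual: set "Outboard booster failed" to not occurred.
Front circuit lost [OR]: North brake line is inoperative=not, Main bleed valve is inoperative=not → no input occurs → does not occur.
Parking branch lost [AND]: Outboard booster failed=not, Secondary master cylinder trips=occurs → not all inputs occur → does not occur.
Booster path fails [OR]: Parking branch lost=not, Right caliper faulted=not, Reservoir is down=not, Wheel cylinder malfunctions=not → no input occurs → does not occur.
Braking system failure [OR]: Front circuit lost=not, Booster path fails=not → no input occurs → does not occur.

No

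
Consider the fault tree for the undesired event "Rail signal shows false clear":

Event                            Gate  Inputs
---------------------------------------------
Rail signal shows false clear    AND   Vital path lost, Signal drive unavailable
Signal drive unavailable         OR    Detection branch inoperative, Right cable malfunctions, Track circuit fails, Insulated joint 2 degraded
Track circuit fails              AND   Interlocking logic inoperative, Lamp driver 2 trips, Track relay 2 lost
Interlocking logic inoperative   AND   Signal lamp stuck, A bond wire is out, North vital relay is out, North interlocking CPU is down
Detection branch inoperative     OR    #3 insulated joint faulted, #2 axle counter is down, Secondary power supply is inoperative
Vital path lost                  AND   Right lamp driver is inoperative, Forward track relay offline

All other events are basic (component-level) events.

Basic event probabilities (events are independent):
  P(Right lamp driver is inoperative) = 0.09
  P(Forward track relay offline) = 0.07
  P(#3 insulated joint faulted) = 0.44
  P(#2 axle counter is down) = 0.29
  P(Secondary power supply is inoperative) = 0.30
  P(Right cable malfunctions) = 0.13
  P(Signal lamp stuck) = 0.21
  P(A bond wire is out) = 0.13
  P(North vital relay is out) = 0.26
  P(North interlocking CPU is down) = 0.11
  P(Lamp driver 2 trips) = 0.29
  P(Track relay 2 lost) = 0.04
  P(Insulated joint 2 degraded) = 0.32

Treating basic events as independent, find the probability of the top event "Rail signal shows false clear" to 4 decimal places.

0.0053

P(Vital path lost) [AND] = 0.09 × 0.07 = 0.006300
P(Detection branch inoperative) [OR] = 1 − (1−0.44) × (1−0.29) × (1−0.30) = 0.721680
P(Interlocking logic inoperative) [AND] = 0.21 × 0.13 × 0.26 × 0.11 = 0.000781
P(Track circuit fails) [AND] = 0.000781 × 0.29 × 0.04 = 0.000009
P(Signal drive unavailable) [OR] = 1 − (1−0.721680) × (1−0.13) × (1−0.000009) × (1−0.32) = 0.835347
P(Rail signal shows false clear) [AND] = 0.006300 × 0.835347 = 0.005263
Rounded to 4 decimal places: P(Rail signal shows false clear) ≈ 0.0053.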